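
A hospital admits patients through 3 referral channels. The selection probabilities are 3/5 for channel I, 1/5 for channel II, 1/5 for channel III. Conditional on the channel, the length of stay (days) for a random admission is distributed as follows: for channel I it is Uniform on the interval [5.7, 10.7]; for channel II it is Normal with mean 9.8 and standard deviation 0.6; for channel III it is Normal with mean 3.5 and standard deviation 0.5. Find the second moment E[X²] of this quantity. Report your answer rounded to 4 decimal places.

63.3740

For each component E[X²] = Var + (mean)², giving I: 69.3233; II: 96.4; III: 12.5.
Overall E[X²] = 0.6·69.3233 + 0.2·96.4 + 0.2·12.5 = 63.374.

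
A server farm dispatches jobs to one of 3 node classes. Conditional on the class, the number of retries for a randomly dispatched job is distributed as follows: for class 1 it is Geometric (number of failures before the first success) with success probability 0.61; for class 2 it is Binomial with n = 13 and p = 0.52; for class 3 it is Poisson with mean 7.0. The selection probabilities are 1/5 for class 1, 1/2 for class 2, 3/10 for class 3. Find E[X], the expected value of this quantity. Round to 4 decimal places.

Component means — 1: 0.639344; 2: 6.76; 3: 7.
E[X] = 0.2·0.639344 + 0.5·6.76 + 0.3·7 = 5.60787.

5.6079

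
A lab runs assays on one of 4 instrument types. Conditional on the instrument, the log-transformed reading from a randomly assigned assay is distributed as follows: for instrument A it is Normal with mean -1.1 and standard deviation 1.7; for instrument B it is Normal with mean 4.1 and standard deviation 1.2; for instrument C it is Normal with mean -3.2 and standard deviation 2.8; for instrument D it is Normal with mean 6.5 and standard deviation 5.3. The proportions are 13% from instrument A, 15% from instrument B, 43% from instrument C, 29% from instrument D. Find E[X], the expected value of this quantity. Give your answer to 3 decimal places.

0.981

Component means — A: -1.1; B: 4.1; C: -3.2; D: 6.5.
E[X] = 0.13·-1.1 + 0.15·4.1 + 0.43·-3.2 + 0.29·6.5 = 0.981.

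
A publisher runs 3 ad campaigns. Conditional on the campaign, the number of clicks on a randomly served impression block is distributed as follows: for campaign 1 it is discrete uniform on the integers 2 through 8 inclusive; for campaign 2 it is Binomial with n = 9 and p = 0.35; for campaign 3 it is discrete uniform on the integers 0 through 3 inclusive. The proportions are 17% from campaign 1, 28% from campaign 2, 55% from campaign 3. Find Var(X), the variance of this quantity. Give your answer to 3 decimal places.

Per component, 1: μ=5, E[X²]=29; 2: μ=3.15, E[X²]=11.97; 3: μ=1.5, E[X²]=3.5.
E[X] = 0.17·5 + 0.28·3.15 + 0.55·1.5 = 2.557.
E[X²] = 0.17·29 + 0.28·11.97 + 0.55·3.5 = 10.2066.
Var(X) = E[X²] − (E[X])² = 10.2066 − 6.53825 = 3.66835.

3.668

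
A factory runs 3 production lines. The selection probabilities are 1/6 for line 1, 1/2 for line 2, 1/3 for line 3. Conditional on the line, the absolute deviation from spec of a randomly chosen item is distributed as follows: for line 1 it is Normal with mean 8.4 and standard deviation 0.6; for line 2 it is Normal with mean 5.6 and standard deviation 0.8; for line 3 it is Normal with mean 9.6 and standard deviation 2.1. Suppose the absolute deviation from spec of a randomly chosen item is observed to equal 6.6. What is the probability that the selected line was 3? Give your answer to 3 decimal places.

Likelihoods f(6.6 | ·): 1: 0.00738641; 2: 0.228311; 3: 0.0684752.
Posterior ∝ prior × likelihood. Numerator for 3: 0.333333·0.0684752 = 0.0228251.
Normalizing constant: 0.166667·0.00738641 + 0.5·0.228311 + 0.333333·0.0684752 = 0.138212.
P(3 | observation) = 0.0228251 / 0.138212 = 0.165145.

0.165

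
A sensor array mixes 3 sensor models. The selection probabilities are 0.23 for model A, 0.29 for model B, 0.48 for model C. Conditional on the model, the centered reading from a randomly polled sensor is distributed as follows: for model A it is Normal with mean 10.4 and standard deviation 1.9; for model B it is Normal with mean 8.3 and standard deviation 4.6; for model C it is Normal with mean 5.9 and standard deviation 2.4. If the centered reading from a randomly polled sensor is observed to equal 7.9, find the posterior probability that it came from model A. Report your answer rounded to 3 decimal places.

0.200

Likelihoods f(7.9 | ·): A: 0.0883505; B: 0.0863993; C: 0.117463.
Posterior ∝ prior × likelihood. Numerator for A: 0.23·0.0883505 = 0.0203206.
Normalizing constant: 0.23·0.0883505 + 0.29·0.0863993 + 0.48·0.117463 = 0.101759.
P(A | observation) = 0.0203206 / 0.101759 = 0.199694.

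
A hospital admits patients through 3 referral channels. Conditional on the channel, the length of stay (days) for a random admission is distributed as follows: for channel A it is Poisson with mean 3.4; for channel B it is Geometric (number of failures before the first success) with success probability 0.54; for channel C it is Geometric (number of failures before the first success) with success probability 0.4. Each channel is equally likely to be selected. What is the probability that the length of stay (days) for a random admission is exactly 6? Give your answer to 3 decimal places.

0.032

Conditional on each channel, P(X = 6): A: 0.0716044; B: 0.00511612; C: 0.0186624.
By total probability, P(X = 6) = 0.333333·0.0716044 + 0.333333·0.00511612 + 0.333333·0.0186624 = 0.0317943.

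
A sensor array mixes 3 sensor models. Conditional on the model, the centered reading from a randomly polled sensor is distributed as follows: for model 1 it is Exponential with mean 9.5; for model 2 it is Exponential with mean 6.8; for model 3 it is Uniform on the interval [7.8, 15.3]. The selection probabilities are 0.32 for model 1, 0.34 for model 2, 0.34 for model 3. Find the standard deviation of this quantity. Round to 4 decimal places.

7.0749

Per component, 1: μ=9.5, E[X²]=180.5; 2: μ=6.8, E[X²]=92.48; 3: μ=11.55, E[X²]=138.09.
E[X] = 0.32·9.5 + 0.34·6.8 + 0.34·11.55 = 9.279.
E[X²] = 0.32·180.5 + 0.34·92.48 + 0.34·138.09 = 136.154.
Var(X) = E[X²] − (E[X])² = 136.154 − 86.0998 = 50.054.
SD(X) = √50.054 = 7.07488.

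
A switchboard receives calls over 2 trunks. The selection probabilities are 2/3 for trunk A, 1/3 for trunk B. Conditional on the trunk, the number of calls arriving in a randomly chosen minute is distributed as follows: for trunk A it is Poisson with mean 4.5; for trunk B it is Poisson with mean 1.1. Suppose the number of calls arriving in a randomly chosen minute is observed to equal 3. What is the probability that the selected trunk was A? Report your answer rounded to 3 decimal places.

0.820

Likelihoods P(X=3 | ·): A: 0.168718; B: 0.0738419.
Posterior ∝ prior × likelihood. Numerator for A: 0.666667·0.168718 = 0.112479.
Normalizing constant: 0.666667·0.168718 + 0.333333·0.0738419 = 0.137093.
P(A | observation) = 0.112479 / 0.137093 = 0.820457.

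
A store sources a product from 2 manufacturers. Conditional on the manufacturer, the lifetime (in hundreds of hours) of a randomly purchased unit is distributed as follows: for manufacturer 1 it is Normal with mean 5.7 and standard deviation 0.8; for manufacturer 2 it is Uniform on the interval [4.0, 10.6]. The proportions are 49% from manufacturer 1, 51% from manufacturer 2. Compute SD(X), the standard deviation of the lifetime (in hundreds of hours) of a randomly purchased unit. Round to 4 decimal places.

1.6747

Per component, 1: μ=5.7, E[X²]=33.13; 2: μ=7.3, E[X²]=56.92.
E[X] = 0.49·5.7 + 0.51·7.3 = 6.516.
E[X²] = 0.49·33.13 + 0.51·56.92 = 45.2629.
Var(X) = E[X²] − (E[X])² = 45.2629 − 42.4583 = 2.80464.
SD(X) = √2.80464 = 1.67471.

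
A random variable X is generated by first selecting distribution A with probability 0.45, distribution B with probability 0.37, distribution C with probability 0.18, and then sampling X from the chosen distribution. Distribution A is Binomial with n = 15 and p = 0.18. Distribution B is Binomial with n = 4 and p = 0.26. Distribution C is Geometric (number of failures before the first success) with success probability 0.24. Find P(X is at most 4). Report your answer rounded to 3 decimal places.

0.902

Conditional on each component, P(X ≤ 4): A: 0.883306; B: 1; C: 0.746447.
By total probability, P(X ≤ 4) = 0.45·0.883306 + 0.37·1 + 0.18·0.746447 = 0.901848.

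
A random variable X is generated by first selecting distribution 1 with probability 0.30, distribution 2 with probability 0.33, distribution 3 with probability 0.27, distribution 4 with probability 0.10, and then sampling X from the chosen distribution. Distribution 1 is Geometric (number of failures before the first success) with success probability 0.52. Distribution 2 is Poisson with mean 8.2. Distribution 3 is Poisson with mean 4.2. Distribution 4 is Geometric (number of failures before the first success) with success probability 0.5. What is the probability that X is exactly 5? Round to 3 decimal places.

Conditional on each component, P(X = 5): 1: 0.0132498; 2: 0.0848542; 3: 0.163316; 4: 0.015625.
By total probability, P(X = 5) = 0.3·0.0132498 + 0.33·0.0848542 + 0.27·0.163316 + 0.1·0.015625 = 0.0776346.

0.078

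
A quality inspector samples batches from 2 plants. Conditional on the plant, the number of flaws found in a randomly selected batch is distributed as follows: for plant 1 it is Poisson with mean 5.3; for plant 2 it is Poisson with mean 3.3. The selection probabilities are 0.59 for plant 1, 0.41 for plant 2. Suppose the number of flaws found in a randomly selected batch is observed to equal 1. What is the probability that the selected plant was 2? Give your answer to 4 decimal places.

0.7617

Likelihoods P(X=1 | ·): 1: 0.0264554; 2: 0.121714.
Posterior ∝ prior × likelihood. Numerator for 2: 0.41·0.121714 = 0.0499029.
Normalizing constant: 0.59·0.0264554 + 0.41·0.121714 = 0.0655116.
P(2 | observation) = 0.0499029 / 0.0655116 = 0.761741.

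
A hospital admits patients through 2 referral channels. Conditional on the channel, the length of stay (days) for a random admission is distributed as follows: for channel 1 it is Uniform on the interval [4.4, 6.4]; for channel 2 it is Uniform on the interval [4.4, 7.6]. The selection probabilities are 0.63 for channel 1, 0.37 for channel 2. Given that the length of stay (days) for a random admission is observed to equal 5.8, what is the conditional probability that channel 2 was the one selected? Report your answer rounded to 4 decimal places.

Likelihoods f(5.8 | ·): 1: 0.5; 2: 0.3125.
Posterior ∝ prior × likelihood. Numerator for 2: 0.37·0.3125 = 0.115625.
Normalizing constant: 0.63·0.5 + 0.37·0.3125 = 0.430625.
P(2 | observation) = 0.115625 / 0.430625 = 0.268505.

0.2685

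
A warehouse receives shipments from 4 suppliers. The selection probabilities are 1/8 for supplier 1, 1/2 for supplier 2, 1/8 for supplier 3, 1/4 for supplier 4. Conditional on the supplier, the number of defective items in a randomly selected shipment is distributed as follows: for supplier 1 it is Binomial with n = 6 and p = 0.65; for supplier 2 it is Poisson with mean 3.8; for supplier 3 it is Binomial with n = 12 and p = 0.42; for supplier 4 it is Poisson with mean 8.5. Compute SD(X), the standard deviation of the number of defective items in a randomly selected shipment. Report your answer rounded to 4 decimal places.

Per component, 1: μ=3.9, E[X²]=16.575; 2: μ=3.8, E[X²]=18.24; 3: μ=5.04, E[X²]=28.3248; 4: μ=8.5, E[X²]=80.75.
E[X] = 0.125·3.9 + 0.5·3.8 + 0.125·5.04 + 0.25·8.5 = 5.1425.
E[X²] = 0.125·16.575 + 0.5·18.24 + 0.125·28.3248 + 0.25·80.75 = 34.92.
Var(X) = E[X²] − (E[X])² = 34.92 − 26.4453 = 8.47467.
SD(X) = √8.47467 = 2.91113.

2.9111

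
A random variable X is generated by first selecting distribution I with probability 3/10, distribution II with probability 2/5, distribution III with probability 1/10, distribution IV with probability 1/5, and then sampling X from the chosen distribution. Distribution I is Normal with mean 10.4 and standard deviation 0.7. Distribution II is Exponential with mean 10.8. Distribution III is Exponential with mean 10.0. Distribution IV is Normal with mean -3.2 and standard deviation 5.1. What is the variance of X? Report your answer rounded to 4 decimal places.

Per component, I: μ=10.4, E[X²]=108.65; II: μ=10.8, E[X²]=233.28; III: μ=10, E[X²]=200; IV: μ=-3.2, E[X²]=36.25.
E[X] = 0.3·10.4 + 0.4·10.8 + 0.1·10 + 0.2·-3.2 = 7.8.
E[X²] = 0.3·108.65 + 0.4·233.28 + 0.1·200 + 0.2·36.25 = 153.157.
Var(X) = E[X²] − (E[X])² = 153.157 − 60.84 = 92.317.

92.3170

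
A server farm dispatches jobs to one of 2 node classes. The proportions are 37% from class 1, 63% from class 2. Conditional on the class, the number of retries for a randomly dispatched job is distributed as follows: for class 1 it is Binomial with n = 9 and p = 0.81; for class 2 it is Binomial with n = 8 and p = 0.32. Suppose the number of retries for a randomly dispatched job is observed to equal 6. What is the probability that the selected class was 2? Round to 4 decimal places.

Likelihoods P(X=6 | ·): 1: 0.162723; 2: 0.013902.
Posterior ∝ prior × likelihood. Numerator for 2: 0.63·0.013902 = 0.00875823.
Normalizing constant: 0.37·0.162723 + 0.63·0.013902 = 0.0689659.
P(2 | observation) = 0.00875823 / 0.0689659 = 0.126994.

0.1270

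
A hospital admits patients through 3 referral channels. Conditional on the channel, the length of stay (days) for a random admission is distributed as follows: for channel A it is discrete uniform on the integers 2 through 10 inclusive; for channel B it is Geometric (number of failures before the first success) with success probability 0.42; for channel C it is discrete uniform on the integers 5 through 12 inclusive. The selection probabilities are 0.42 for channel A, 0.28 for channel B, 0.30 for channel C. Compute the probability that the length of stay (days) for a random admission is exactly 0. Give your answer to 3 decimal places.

Conditional on each channel, P(X = 0): A: 0; B: 0.42; C: 0.
By total probability, P(X = 0) = 0.42·0 + 0.28·0.42 + 0.3·0 = 0.1176.

0.118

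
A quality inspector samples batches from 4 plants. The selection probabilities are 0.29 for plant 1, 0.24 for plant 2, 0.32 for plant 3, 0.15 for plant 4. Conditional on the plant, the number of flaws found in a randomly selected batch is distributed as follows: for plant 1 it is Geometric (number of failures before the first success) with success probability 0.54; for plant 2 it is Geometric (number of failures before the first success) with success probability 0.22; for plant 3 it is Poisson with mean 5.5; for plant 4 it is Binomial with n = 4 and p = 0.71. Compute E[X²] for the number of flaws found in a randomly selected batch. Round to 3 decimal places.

20.326

For each component E[X²] = Var + (mean)², giving 1: 2.30316; 2: 28.686; 3: 35.75; 4: 8.8892.
Overall E[X²] = 0.29·2.30316 + 0.24·28.686 + 0.32·35.75 + 0.15·8.8892 = 20.3259.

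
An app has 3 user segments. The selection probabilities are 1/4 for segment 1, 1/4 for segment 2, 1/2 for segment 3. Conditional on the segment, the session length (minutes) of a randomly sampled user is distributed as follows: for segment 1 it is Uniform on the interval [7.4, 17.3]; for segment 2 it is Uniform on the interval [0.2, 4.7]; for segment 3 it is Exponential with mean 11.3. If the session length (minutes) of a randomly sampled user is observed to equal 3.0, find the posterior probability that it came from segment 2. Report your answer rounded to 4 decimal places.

0.6208

Likelihoods f(3.0 | ·): 1: 0; 2: 0.222222; 3: 0.0678613.
Posterior ∝ prior × likelihood. Numerator for 2: 0.25·0.222222 = 0.0555556.
Normalizing constant: 0.25·0 + 0.25·0.222222 + 0.5·0.0678613 = 0.0894862.
P(2 | observation) = 0.0555556 / 0.0894862 = 0.620828.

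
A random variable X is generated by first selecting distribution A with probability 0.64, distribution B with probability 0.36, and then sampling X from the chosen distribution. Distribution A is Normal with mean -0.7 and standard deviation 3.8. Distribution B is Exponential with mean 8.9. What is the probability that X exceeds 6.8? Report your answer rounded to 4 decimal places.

0.1832

Conditional on each component, P(X > 6.8): A: 0.0242088; B: 0.465779.
By total probability, P(X > 6.8) = 0.64·0.0242088 + 0.36·0.465779 = 0.183174.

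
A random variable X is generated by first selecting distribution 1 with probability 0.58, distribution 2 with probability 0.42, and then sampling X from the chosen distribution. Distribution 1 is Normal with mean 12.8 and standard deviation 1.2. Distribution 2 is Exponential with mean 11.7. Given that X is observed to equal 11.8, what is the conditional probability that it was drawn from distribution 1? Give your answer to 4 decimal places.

0.9123

Likelihoods f(11.8 | ·): 1: 0.234927; 2: 0.0311751.
Posterior ∝ prior × likelihood. Numerator for 1: 0.58·0.234927 = 0.136257.
Normalizing constant: 0.58·0.234927 + 0.42·0.0311751 = 0.149351.
P(1 | observation) = 0.136257 / 0.149351 = 0.91233.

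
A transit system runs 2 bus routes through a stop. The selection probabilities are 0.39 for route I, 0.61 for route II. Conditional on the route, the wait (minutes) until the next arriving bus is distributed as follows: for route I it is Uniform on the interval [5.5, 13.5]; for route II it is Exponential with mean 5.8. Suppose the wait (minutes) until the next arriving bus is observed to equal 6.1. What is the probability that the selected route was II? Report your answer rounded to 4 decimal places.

0.4298

Likelihoods f(6.1 | ·): I: 0.125; II: 0.0602302.
Posterior ∝ prior × likelihood. Numerator for II: 0.61·0.0602302 = 0.0367404.
Normalizing constant: 0.39·0.125 + 0.61·0.0602302 = 0.0854904.
P(II | observation) = 0.0367404 / 0.0854904 = 0.429761.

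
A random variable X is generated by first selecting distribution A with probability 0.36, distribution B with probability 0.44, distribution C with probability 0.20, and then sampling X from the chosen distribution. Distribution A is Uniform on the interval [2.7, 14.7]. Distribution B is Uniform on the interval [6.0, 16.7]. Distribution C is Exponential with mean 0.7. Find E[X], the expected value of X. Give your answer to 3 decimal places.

Component means — A: 8.7; B: 11.35; C: 0.7.
E[X] = 0.36·8.7 + 0.44·11.35 + 0.2·0.7 = 8.266.

8.266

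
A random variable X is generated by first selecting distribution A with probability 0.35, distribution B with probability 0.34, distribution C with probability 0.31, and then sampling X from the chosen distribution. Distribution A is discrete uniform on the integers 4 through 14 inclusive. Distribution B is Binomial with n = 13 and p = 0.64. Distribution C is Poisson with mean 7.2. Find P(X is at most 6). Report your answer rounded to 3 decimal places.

0.276

Conditional on each component, P(X ≤ 6): A: 0.272727; B: 0.14678; C: 0.420356.
By total probability, P(X ≤ 6) = 0.35·0.272727 + 0.34·0.14678 + 0.31·0.420356 = 0.27567.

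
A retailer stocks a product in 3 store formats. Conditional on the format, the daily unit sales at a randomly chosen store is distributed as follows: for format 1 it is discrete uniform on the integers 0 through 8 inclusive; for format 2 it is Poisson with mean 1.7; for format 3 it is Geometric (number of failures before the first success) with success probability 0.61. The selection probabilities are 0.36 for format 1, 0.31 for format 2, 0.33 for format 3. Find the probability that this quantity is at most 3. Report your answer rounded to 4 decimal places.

0.7635

Conditional on each format, P(X ≤ 3): 1: 0.444444; 2: 0.906811; 3: 0.976866.
By total probability, P(X ≤ 3) = 0.36·0.444444 + 0.31·0.906811 + 0.33·0.976866 = 0.763477.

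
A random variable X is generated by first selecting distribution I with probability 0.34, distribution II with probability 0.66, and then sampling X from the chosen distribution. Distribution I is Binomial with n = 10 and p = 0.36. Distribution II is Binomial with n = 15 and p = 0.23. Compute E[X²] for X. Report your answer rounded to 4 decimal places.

For each component E[X²] = Var + (mean)², giving I: 15.264; II: 14.559.
Overall E[X²] = 0.34·15.264 + 0.66·14.559 = 14.7987.

14.7987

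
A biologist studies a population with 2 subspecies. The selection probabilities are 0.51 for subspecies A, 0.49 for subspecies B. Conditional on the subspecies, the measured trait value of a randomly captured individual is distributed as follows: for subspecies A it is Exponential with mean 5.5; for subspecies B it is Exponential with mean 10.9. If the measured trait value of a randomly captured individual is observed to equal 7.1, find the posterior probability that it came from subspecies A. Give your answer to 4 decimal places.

0.5211

Likelihoods f(7.1 | ·): A: 0.0500038; B: 0.0478282.
Posterior ∝ prior × likelihood. Numerator for A: 0.51·0.0500038 = 0.0255019.
Normalizing constant: 0.51·0.0500038 + 0.49·0.0478282 = 0.0489378.
P(A | observation) = 0.0255019 / 0.0489378 = 0.521109.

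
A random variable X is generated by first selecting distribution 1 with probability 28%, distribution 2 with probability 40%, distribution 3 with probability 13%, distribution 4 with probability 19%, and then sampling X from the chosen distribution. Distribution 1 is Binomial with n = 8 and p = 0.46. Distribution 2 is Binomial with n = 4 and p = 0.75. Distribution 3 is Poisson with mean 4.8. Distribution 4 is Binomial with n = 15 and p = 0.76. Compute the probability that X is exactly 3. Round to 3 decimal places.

0.259

Conditional on each component, P(X = 3): 1: 0.250282; 2: 0.421875; 3: 0.151691; 4: 7.29436e-06.
By total probability, P(X = 3) = 0.28·0.250282 + 0.4·0.421875 + 0.13·0.151691 + 0.19·7.29436e-06 = 0.25855.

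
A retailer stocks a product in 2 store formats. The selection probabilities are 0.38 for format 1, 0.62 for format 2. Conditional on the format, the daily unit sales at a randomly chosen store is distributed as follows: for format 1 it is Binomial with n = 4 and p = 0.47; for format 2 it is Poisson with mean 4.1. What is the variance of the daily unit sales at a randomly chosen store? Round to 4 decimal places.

Per component, 1: μ=1.88, E[X²]=4.5308; 2: μ=4.1, E[X²]=20.91.
E[X] = 0.38·1.88 + 0.62·4.1 = 3.2564.
E[X²] = 0.38·4.5308 + 0.62·20.91 = 14.6859.
Var(X) = E[X²] − (E[X])² = 14.6859 − 10.6041 = 4.08176.

4.0818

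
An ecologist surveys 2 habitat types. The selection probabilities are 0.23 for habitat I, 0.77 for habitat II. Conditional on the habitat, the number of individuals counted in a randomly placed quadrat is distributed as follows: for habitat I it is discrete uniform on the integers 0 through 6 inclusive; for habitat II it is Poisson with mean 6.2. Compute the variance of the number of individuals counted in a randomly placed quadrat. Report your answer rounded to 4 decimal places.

Per component, I: μ=3, E[X²]=13; II: μ=6.2, E[X²]=44.64.
E[X] = 0.23·3 + 0.77·6.2 = 5.464.
E[X²] = 0.23·13 + 0.77·44.64 = 37.3628.
Var(X) = E[X²] − (E[X])² = 37.3628 − 29.8553 = 7.5075.

7.5075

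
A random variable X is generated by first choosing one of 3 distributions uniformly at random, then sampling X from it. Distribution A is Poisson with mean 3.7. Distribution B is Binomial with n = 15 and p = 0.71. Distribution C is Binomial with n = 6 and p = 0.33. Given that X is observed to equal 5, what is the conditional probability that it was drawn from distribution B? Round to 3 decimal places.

0.014

Likelihoods P(X=5 | ·): A: 0.142869; B: 0.00227943; C: 0.0157324.
Posterior ∝ prior × likelihood. Numerator for B: 0.333333·0.00227943 = 0.000759811.
Normalizing constant: 0.333333·0.142869 + 0.333333·0.00227943 + 0.333333·0.0157324 = 0.0536269.
P(B | observation) = 0.000759811 / 0.0536269 = 0.0141685.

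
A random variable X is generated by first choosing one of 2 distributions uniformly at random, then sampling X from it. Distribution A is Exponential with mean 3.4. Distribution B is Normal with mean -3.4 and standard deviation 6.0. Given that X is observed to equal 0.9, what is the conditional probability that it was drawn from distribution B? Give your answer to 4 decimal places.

0.1856

Likelihoods f(0.9 | ·): A: 0.225715; B: 0.0514315.
Posterior ∝ prior × likelihood. Numerator for B: 0.5·0.0514315 = 0.0257158.
Normalizing constant: 0.5·0.225715 + 0.5·0.0514315 = 0.138573.
P(B | observation) = 0.0257158 / 0.138573 = 0.185575.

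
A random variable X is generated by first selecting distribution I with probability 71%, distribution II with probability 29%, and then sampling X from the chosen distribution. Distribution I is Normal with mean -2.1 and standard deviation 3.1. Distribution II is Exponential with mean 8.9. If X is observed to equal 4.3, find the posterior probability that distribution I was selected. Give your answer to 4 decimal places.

Likelihoods f(4.3 | ·): I: 0.0152763; II: 0.0693078.
Posterior ∝ prior × likelihood. Numerator for I: 0.71·0.0152763 = 0.0108462.
Normalizing constant: 0.71·0.0152763 + 0.29·0.0693078 = 0.0309454.
P(I | observation) = 0.0108462 / 0.0309454 = 0.350493.

0.3505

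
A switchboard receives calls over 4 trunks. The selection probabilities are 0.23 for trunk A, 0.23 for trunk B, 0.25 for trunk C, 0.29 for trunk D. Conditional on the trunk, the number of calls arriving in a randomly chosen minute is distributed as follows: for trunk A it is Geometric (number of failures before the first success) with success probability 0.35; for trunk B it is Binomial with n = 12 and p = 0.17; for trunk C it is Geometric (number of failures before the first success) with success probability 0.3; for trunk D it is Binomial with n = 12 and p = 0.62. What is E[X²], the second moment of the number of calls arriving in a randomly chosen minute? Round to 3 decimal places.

23.538

For each component E[X²] = Var + (mean)², giving A: 8.7551; B: 5.8548; C: 13.2222; D: 58.1808.
Overall E[X²] = 0.23·8.7551 + 0.23·5.8548 + 0.25·13.2222 + 0.29·58.1808 = 23.5383.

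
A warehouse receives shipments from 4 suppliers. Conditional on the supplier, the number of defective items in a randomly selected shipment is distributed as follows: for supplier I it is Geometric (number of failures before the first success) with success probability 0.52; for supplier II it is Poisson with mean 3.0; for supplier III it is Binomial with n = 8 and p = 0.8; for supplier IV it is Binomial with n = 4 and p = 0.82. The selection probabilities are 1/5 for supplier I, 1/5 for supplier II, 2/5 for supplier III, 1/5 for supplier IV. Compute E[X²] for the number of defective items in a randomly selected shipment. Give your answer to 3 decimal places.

For each component E[X²] = Var + (mean)², giving I: 2.62722; II: 12; III: 42.24; IV: 11.3488.
Overall E[X²] = 0.2·2.62722 + 0.2·12 + 0.4·42.24 + 0.2·11.3488 = 22.0912.

22.091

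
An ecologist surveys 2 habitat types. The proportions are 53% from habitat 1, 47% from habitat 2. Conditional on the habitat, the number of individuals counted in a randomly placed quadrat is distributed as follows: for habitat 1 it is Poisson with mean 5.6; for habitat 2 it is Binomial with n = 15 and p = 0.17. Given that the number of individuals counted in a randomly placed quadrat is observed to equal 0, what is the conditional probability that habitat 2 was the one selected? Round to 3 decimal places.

0.936

Likelihoods P(X=0 | ·): 1: 0.00369786; 2: 0.0611183.
Posterior ∝ prior × likelihood. Numerator for 2: 0.47·0.0611183 = 0.0287256.
Normalizing constant: 0.53·0.00369786 + 0.47·0.0611183 = 0.0306855.
P(2 | observation) = 0.0287256 / 0.0306855 = 0.93613.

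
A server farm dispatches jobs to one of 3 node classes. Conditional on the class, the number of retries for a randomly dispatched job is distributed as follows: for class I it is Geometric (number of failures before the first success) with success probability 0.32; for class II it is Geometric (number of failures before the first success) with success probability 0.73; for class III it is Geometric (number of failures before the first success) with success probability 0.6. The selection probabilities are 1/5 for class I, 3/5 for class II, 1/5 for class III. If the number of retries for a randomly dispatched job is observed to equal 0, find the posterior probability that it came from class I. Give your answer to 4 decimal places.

Likelihoods P(X=0 | ·): I: 0.32; II: 0.73; III: 0.6.
Posterior ∝ prior × likelihood. Numerator for I: 0.2·0.32 = 0.064.
Normalizing constant: 0.2·0.32 + 0.6·0.73 + 0.2·0.6 = 0.622.
P(I | observation) = 0.064 / 0.622 = 0.102894.

0.1029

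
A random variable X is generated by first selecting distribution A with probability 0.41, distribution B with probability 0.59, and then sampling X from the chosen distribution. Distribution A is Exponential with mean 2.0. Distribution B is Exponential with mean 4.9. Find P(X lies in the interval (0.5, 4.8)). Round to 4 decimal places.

Conditional on each component, P(0.5 < X < 4.8): A: 0.688083; B: 0.527528.
By total probability, P(0.5 < X < 4.8) = 0.41·0.688083 + 0.59·0.527528 = 0.593356.

0.5934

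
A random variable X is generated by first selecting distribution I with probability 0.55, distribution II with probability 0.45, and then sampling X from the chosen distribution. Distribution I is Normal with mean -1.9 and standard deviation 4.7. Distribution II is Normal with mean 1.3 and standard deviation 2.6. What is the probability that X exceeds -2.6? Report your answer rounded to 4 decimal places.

Conditional on each component, P(X > -2.6): I: 0.559198; II: 0.933193.
By total probability, P(X > -2.6) = 0.55·0.559198 + 0.45·0.933193 = 0.727496.

0.7275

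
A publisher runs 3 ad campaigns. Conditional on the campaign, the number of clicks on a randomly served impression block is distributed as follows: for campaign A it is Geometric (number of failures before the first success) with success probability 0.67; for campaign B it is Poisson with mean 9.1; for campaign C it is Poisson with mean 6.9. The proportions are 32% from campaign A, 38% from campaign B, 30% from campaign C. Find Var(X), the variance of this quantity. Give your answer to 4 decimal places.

Per component, A: μ=0.492537, E[X²]=0.977723; B: μ=9.1, E[X²]=91.91; C: μ=6.9, E[X²]=54.51.
E[X] = 0.32·0.492537 + 0.38·9.1 + 0.3·6.9 = 5.68561.
E[X²] = 0.32·0.977723 + 0.38·91.91 + 0.3·54.51 = 51.5917.
Var(X) = E[X²] − (E[X])² = 51.5917 − 32.3262 = 19.2655.

19.2655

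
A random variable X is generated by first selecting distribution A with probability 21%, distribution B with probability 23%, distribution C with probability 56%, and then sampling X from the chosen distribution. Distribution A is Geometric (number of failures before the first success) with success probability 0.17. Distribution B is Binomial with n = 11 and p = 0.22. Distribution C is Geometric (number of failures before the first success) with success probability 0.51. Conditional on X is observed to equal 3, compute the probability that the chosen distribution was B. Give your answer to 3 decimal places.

Likelihoods P(X=3 | ·): A: 0.0972038; B: 0.240718; C: 0.060001.
Posterior ∝ prior × likelihood. Numerator for B: 0.23·0.240718 = 0.0553652.
Normalizing constant: 0.21·0.0972038 + 0.23·0.240718 + 0.56·0.060001 = 0.109379.
P(B | observation) = 0.0553652 / 0.109379 = 0.50618.

0.506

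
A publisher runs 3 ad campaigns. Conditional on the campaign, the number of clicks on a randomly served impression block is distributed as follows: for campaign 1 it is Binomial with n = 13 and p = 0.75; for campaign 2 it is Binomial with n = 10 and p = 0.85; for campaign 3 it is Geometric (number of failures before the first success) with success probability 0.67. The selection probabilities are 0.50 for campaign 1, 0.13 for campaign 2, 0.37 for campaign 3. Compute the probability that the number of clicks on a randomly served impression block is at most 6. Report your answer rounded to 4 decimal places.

0.3885

Conditional on each campaign, P(X ≤ 6): 1: 0.0242901; 2: 0.0499698; 3: 0.999574.
By total probability, P(X ≤ 6) = 0.5·0.0242901 + 0.13·0.0499698 + 0.37·0.999574 = 0.388483.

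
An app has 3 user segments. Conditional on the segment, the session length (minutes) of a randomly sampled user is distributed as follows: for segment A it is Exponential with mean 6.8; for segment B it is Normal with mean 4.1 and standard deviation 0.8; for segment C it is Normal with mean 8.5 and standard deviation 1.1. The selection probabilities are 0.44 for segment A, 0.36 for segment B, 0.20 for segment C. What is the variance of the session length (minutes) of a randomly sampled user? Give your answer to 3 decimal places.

Per component, A: μ=6.8, E[X²]=92.48; B: μ=4.1, E[X²]=17.45; C: μ=8.5, E[X²]=73.46.
E[X] = 0.44·6.8 + 0.36·4.1 + 0.2·8.5 = 6.168.
E[X²] = 0.44·92.48 + 0.36·17.45 + 0.2·73.46 = 61.6652.
Var(X) = E[X²] − (E[X])² = 61.6652 − 38.0442 = 23.621.

23.621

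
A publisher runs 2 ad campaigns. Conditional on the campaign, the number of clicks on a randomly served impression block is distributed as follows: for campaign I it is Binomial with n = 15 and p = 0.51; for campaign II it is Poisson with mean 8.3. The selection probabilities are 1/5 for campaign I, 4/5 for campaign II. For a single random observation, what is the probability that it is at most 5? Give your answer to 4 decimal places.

Conditional on each campaign, P(X ≤ 5): I: 0.13328; II: 0.165273.
By total probability, P(X ≤ 5) = 0.2·0.13328 + 0.8·0.165273 = 0.158875.

0.1589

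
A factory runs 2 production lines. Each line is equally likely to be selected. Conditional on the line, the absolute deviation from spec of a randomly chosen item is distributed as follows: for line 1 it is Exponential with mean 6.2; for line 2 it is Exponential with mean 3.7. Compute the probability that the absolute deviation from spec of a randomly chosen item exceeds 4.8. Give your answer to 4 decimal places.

Conditional on each line, P(X > 4.8): 1: 0.461075; 2: 0.273269.
By total probability, P(X > 4.8) = 0.5·0.461075 + 0.5·0.273269 = 0.367172.

0.3672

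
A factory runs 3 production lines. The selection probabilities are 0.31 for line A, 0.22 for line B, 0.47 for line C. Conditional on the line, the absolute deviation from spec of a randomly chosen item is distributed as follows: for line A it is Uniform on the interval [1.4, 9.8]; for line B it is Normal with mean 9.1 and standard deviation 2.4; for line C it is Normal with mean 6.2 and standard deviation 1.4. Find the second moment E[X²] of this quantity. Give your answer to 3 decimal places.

For each component E[X²] = Var + (mean)², giving A: 37.24; B: 88.57; C: 40.4.
Overall E[X²] = 0.31·37.24 + 0.22·88.57 + 0.47·40.4 = 50.0178.

50.018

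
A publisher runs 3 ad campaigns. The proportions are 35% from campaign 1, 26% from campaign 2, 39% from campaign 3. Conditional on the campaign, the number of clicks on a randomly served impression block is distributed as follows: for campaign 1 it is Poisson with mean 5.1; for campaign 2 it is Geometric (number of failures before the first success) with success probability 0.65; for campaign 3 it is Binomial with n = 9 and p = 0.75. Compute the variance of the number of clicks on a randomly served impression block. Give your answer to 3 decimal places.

Per component, 1: μ=5.1, E[X²]=31.11; 2: μ=0.538462, E[X²]=1.11834; 3: μ=6.75, E[X²]=47.25.
E[X] = 0.35·5.1 + 0.26·0.538462 + 0.39·6.75 = 4.5575.
E[X²] = 0.35·31.11 + 0.26·1.11834 + 0.39·47.25 = 29.6068.
Var(X) = E[X²] − (E[X])² = 29.6068 − 20.7708 = 8.83596.

8.836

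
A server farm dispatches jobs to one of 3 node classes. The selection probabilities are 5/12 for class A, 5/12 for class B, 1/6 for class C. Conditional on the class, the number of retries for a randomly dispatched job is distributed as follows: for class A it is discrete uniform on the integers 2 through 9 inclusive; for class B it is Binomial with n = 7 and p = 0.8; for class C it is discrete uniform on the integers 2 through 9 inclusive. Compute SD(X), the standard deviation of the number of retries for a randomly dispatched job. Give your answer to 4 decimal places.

Per component, A: μ=5.5, E[X²]=35.5; B: μ=5.6, E[X²]=32.48; C: μ=5.5, E[X²]=35.5.
E[X] = 0.416667·5.5 + 0.416667·5.6 + 0.166667·5.5 = 5.54167.
E[X²] = 0.416667·35.5 + 0.416667·32.48 + 0.166667·35.5 = 34.2417.
Var(X) = E[X²] − (E[X])² = 34.2417 − 30.7101 = 3.5316.
SD(X) = √3.5316 = 1.87925.

1.8793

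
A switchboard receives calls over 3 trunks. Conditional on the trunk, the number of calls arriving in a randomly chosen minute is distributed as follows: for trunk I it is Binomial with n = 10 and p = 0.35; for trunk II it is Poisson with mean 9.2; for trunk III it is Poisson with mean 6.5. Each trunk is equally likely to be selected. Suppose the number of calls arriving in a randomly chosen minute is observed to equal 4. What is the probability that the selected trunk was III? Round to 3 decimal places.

0.295

Likelihoods P(X=4 | ·): I: 0.237668; II: 0.03016; III: 0.111822.
Posterior ∝ prior × likelihood. Numerator for III: 0.333333·0.111822 = 0.0372741.
Normalizing constant: 0.333333·0.237668 + 0.333333·0.03016 + 0.333333·0.111822 = 0.12655.
P(III | observation) = 0.0372741 / 0.12655 = 0.29454.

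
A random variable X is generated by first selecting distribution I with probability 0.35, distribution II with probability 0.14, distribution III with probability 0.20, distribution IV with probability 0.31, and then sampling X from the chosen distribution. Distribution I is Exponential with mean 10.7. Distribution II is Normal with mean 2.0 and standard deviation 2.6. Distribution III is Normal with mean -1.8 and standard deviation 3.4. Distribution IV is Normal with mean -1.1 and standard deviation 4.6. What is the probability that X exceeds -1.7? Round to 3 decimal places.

Conditional on each component, P(X > -1.7): I: 1; II: 0.922643; III: 0.488268; IV: 0.551889.
By total probability, P(X > -1.7) = 0.35·1 + 0.14·0.922643 + 0.2·0.488268 + 0.31·0.551889 = 0.747909.

0.748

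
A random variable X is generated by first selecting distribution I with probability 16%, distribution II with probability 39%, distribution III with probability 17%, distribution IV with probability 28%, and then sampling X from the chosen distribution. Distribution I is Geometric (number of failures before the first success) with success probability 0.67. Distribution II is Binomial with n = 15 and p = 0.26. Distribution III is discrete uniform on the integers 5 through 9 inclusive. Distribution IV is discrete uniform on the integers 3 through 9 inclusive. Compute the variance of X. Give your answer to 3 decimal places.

Per component, I: μ=0.492537, E[X²]=0.977723; II: μ=3.9, E[X²]=18.096; III: μ=7, E[X²]=51; IV: μ=6, E[X²]=40.
E[X] = 0.16·0.492537 + 0.39·3.9 + 0.17·7 + 0.28·6 = 4.46981.
E[X²] = 0.16·0.977723 + 0.39·18.096 + 0.17·51 + 0.28·40 = 27.0839.
Var(X) = E[X²] − (E[X])² = 27.0839 − 19.9792 = 7.10471.

7.105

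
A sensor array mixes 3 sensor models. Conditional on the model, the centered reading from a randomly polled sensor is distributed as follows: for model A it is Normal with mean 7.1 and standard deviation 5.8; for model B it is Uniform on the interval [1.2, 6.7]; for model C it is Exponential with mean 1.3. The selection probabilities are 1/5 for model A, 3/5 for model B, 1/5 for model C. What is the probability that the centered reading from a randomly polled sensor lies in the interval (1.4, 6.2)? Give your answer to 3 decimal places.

0.645

Conditional on each model, P(1.4 < X < 6.2): A: 0.27548; B: 0.872727; C: 0.332155.
By total probability, P(1.4 < X < 6.2) = 0.2·0.27548 + 0.6·0.872727 + 0.2·0.332155 = 0.645163.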